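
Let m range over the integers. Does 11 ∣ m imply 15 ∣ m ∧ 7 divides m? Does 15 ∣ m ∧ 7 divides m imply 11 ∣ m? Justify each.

Both directions fail.

(⟹) This fails: take m = 11. Certainly 11 ∣ 11, but 15 ∤ 11.

(⟸) This fails: take m = 105. Both 15 ∣ 105 and 7 ∣ 105, yet 105 is not a multiple of 11 (since 105 = 9·11 + 6), so 11 ∤ 105.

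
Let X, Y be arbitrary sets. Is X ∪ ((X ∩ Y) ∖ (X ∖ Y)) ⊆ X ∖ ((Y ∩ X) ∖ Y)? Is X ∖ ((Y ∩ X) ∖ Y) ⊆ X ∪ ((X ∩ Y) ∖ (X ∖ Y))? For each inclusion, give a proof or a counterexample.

(⟸) Let x ∈ X ∖ ((Y ∩ X) ∖ Y). Then either x ∈ X and x ∉ Y; or x ∈ X ∩ Y. In each case x ∈ X ∪ ((X ∩ Y) ∖ (X ∖ Y)), so X ∖ ((Y ∩ X) ∖ Y) ⊆ X ∪ ((X ∩ Y) ∖ (X ∖ Y)).

(⟹) Let x ∈ X ∪ ((X ∩ Y) ∖ (X ∖ Y)). Then either x ∈ X and x ∉ Y; or x ∈ X ∩ Y. In each case x ∈ X ∖ ((Y ∩ X) ∖ Y), so X ∪ ((X ∩ Y) ∖ (X ∖ Y)) ⊆ X ∖ ((Y ∩ X) ∖ Y).

Both inclusions hold.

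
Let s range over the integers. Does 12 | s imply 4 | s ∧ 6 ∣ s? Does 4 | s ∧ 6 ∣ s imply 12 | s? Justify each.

Both implications hold.

[⇐] Suppose 4 ∣ s and 6 ∣ s. Any common multiple of 4 and 6 is a multiple of their lcm; here lcm(4, 6) = 4·6/gcd(4, 6) = 24/2 = 12, so 12 ∣ s.

[⇒] If 12 ∣ s, write s = 12q. Since 12 = 3·4, s = 4·(3q), so 4 ∣ s; and since 12 = 2·6, s = 6·(2q), so 6 ∣ s.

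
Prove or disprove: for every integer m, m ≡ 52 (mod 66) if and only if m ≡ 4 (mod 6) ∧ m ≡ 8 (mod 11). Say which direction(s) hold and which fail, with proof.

(→) Suppose m ≡ 52 (mod 66); write m = 66j + 52. Since 6 ∣ 66, reducing mod 6 gives m ≡ 52 ≡ 4 (mod 6); since 11 ∣ 66, reducing mod 11 gives m ≡ 52 ≡ 8 (mod 11).

(←) Conversely, if m ≡ 4 (mod 6) and m ≡ 8 (mod 11), then by the Chinese remainder theorem m ≡ 52 (mod 66). This is exactly m ≡ 52 (mod 66).

Both directions hold; the statement is true.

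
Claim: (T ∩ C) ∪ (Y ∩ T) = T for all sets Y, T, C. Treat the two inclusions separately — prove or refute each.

(⊆) holds; (⊇) fails.

(⟹) Let x ∈ (T ∩ C) ∪ (Y ∩ T). Then either x ∈ Y ∩ T and x ∉ C; or x ∈ T ∩ C and x ∉ Y; or x ∈ Y ∩ T ∩ C. In each case x ∈ T, so (T ∩ C) ∪ (Y ∩ T) ⊆ T.

(⟸) This inclusion fails. Take Y = ∅, T = {1}, C = ∅; then 1 ∈ T but 1 ∉ (T ∩ C) ∪ (Y ∩ T).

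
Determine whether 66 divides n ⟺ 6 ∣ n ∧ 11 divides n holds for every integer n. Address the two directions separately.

(⟹) If 66 ∣ n, write n = 66q. Since 66 = 11·6, n = 6·(11q), so 6 ∣ n; and since 66 = 6·11, n = 11·(6q), so 11 ∣ n.

(⟸) Suppose 6 ∣ n and 11 ∣ n. Any common multiple of 6 and 11 is a multiple of their lcm; here gcd(6, 11) = 1, so lcm(6, 11) = 6·11 = 66, so 66 ∣ n.

Both implications hold.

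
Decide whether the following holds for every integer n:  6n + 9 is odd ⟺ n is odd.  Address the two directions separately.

Only the converse holds.

(⇒) This fails: take n = 6. Then 6n + 9 = 45, which is odd, yet n = 6 is even, not odd.

(⇐) Suppose n is odd. Since 6 is even, 6n is even for every n, so 6n + 9 has the same parity as 9, which is odd. Hence 6n + 9 is odd.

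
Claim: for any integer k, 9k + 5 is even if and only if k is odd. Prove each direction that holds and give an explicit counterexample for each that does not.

The biconditional holds.

(⇒) Suppose 9k + 5 is even. Since 9 is odd, 9k and k have the same parity, so 9k + 5 ≡ k + 5 (mod 2). As 5 is odd, 9k + 5 is even exactly when k is odd. Thus k is odd.

(⇐) Conversely, suppose k is odd; write k = 2j + 1. Then 9k + 5 = 9·(2j + 1) + 5 = 2·9j + 14, which is even.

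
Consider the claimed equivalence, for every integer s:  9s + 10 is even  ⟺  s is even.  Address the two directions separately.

[⇒] Suppose 9s + 10 is even. Since 9 is odd, 9s and s have the same parity, so 9s + 10 ≡ s + 10 (mod 2). As 10 is even, 9s + 10 is even exactly when s is even. Thus s is even.

[⇐] Conversely, suppose s is even; write s = 2j. Then 9s + 10 = 9·(2j) + 10 = 2·9j + 10, which is even.

Equivalent; both directions hold.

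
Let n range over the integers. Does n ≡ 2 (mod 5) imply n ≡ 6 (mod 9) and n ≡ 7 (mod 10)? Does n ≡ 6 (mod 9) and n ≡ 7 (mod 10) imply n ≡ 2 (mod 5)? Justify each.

(⟸) If n ≡ 6 (mod 9) and n ≡ 7 (mod 10), then by the Chinese remainder theorem n ≡ 87 (mod 90). Since 87 ≡ 2 (mod 5) and 5 ∣ 90, we get n ≡ 2 (mod 5).

(⟹) This fails: n = 32 gives 32 ≡ 2 (mod 5) but 32 ≡ 5 (mod 9), so the conjunction on the right does not hold.

Only the reverse direction holds.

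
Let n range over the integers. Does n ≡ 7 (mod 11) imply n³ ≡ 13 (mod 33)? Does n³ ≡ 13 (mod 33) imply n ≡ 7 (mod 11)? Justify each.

(⇐) The residues r modulo 33 with r³ ≡ 13 (mod 33) are exactly {7}, and each is ≡ 7 (mod 11).

(⇒) This fails: take n = 18. Then 18 ≡ 7 (mod 11), but 18³ = 5832 ≡ 24 (mod 33), not 13.

The forward direction fails; the converse holds.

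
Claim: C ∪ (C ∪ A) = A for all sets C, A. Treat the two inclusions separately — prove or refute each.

Only the reverse inclusion holds.

(⟹) This inclusion fails. Take C = {1}, A = ∅; then 1 ∈ C ∪ (C ∪ A) but 1 ∉ A.

(⟸) Let x ∈ A. Then either x ∈ A and x ∉ C; or x ∈ C ∩ A. In each case x ∈ C ∪ (C ∪ A), so A ⊆ C ∪ (C ∪ A).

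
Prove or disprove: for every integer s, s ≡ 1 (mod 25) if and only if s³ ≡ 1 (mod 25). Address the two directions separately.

Both implications hold.

[⇒] Suppose s ≡ 1 (mod 25). Write s = 25j + 1. Then (25j + 1)³ = 15625j³ + 1875j² + 75j + 1 = 25(625j³ + 75j² + 3j) + 1, so s³ ≡ 1 (mod 25).

[⇐] Conversely, suppose s³ ≡ 1 (mod 25). The only residue r in {0, …, 24} with r³ ≡ 1 (mod 25) is r = 1, so s ≡ 1 (mod 25).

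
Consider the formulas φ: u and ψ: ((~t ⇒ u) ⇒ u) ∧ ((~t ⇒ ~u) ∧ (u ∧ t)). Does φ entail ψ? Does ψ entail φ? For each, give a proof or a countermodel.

(⇒) fails; (⇐) holds.

Converse. Assume the antecedent. If t is true, the antecedent forces (t = T, u = T), and u holds there. If t is false, the antecedent cannot hold. Either way u holds.

Forward direction. This fails. Under t = F, u = T, the left side is true but the right side is false.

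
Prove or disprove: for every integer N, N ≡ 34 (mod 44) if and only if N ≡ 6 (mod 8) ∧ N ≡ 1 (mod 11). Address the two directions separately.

[⇐] If N ≡ 6 (mod 8) and N ≡ 1 (mod 11), then by the Chinese remainder theorem N ≡ 78 (mod 88). Since 78 ≡ 34 (mod 44) and 44 ∣ 88, we get N ≡ 34 (mod 44).

[⇒] This fails: N = 34 gives 34 ≡ 34 (mod 44) but 34 ≡ 2 (mod 8), so the conjunction on the right does not hold.

Only the converse holds.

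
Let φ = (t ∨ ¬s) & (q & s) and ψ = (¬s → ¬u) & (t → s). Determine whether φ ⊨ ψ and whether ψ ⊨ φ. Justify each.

Only the forward direction holds.

[⇒] Assume the antecedent. If t is true, the antecedent forces (t = T, u = F, s = T, q = T) or (t = T, u = T, s = T, q = T), and (¬s → ¬u) & (t → s) holds there. If t is false, the antecedent cannot hold. Either way (¬s → ¬u) & (t → s) holds.

[⇐] This fails. Under t = F, u = F, s = F, q = F, the left side is false but the right side is true.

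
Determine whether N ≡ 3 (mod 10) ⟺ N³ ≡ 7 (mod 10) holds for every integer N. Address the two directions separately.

Forward direction. Suppose N ≡ 3 (mod 10). Write N = 10j + 3. Then (10j + 3)³ = 1000j³ + 900j² + 270j + 27 = 10(100j³ + 90j² + 27j + 2) + 7, so N³ ≡ 7 (mod 10).

Converse. For the converse, argue contrapositively. If N ≢ 3 (mod 10), then N is congruent to one of 0, 1, 2, 4, 5, 6, 7, 8, 9 modulo 10, and these give N³ ≡ 0, 1, 8, 4, 5, 6, 3, 2, 9 respectively — never 7.

Equivalent; both directions hold.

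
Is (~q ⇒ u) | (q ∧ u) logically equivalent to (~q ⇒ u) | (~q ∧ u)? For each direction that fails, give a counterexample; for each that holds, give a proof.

Both directions hold; the statement is true.

[⇒] Assume the antecedent. If u is true, (~q ⇒ u) | (~q ∧ u) reduces to true regardless of the other variables. If u is false, the antecedent forces (u = F, q = T), and (~q ⇒ u) | (~q ∧ u) holds there. Either way (~q ⇒ u) | (~q ∧ u) holds.

[⇐] Assume the antecedent. If u is true, (~q ⇒ u) | (q ∧ u) reduces to true regardless of the other variables. If u is false, the antecedent forces (u = F, q = T), and (~q ⇒ u) | (q ∧ u) holds there. Either way (~q ⇒ u) | (q ∧ u) holds.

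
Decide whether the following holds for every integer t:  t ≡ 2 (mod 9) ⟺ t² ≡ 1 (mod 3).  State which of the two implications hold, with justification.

The forward direction holds; the converse fails.

(⇒) Suppose t ≡ 2 (mod 9). Then t² ≡ 2² = 4 (mod 9), and since 3 ∣ 9, also t² ≡ 1 (mod 3).

(⇐) This fails: take t = 1. Then 1² = 1 ≡ 1 (mod 3), yet 1 ≡ 1 (mod 9), not 2.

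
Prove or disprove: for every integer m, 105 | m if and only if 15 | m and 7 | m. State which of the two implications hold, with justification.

Converse. Suppose 15 ∣ m and 7 ∣ m. Any common multiple of 15 and 7 is a multiple of their lcm; here gcd(15, 7) = 1, so lcm(15, 7) = 15·7 = 105, so 105 ∣ m.

Forward direction. If 105 ∣ m, write m = 105q. Since 105 = 7·15, m = 15·(7q), so 15 ∣ m; and since 105 = 15·7, m = 7·(15q), so 7 ∣ m.

Equivalent; both directions hold.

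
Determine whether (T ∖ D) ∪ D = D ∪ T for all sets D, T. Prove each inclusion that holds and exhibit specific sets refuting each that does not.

Forward inclusion. Let x ∈ (T ∖ D) ∪ D. Then either x ∈ D and x ∉ T; or x ∈ T and x ∉ D; or x ∈ D ∩ T. In each case x ∈ D ∪ T, so (T ∖ D) ∪ D ⊆ D ∪ T.

Reverse inclusion. Let x ∈ D ∪ T. Then either x ∈ D and x ∉ T; or x ∈ T and x ∉ D; or x ∈ D ∩ T. In each case x ∈ (T ∖ D) ∪ D, so D ∪ T ⊆ (T ∖ D) ∪ D.

Both inclusions hold.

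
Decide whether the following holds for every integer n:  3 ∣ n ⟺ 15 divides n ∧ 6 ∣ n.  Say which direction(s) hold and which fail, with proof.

Only the reverse direction holds.

[⇒] This fails: take n = 3. Certainly 3 ∣ 3, but 15 ∤ 3.

[⇐] Suppose 15 ∣ n and 6 ∣ n. Any common multiple of 15 and 6 is a multiple of their lcm; here lcm(15, 6) = 15·6/gcd(15, 6) = 90/3 = 30, so 30 ∣ n. Since 3 ∣ 30, it follows that 3 ∣ n.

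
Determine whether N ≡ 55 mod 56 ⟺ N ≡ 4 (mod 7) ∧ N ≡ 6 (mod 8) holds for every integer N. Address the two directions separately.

(⇒) This fails: N = 55 gives 55 ≡ 55 (mod 56) but 55 ≡ 6 (mod 7), so the conjunction on the right does not hold.

(⇐) This fails: N = 46 satisfies both congruences on the right (46 ≡ 4 mod 7 and 46 ≡ 6 mod 8) yet 46 ≡ 46 (mod 56), not 55.

Neither implication holds.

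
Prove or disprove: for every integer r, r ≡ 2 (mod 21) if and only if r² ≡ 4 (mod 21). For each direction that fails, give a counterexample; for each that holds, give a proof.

Converse. This fails: take r = 5. Then 5² = 25 ≡ 4 (mod 21), yet 5 ≡ 5 (mod 21), not 2.

Forward direction. Suppose r ≡ 2 (mod 21). Write r = 21j + 2. Then (21j + 2)² = 441j² + 84j + 4 = 21(21j² + 4j) + 4, so r² ≡ 4 (mod 21).

(⇒) holds; (⇐) fails.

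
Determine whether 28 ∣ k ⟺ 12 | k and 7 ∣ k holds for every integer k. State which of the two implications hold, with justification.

Not equivalent: only (⇐) holds.

(⟸) Suppose 12 ∣ k and 7 ∣ k. Any common multiple of 12 and 7 is a multiple of their lcm; here gcd(12, 7) = 1, so lcm(12, 7) = 12·7 = 84, so 84 ∣ k. Since 28 ∣ 84, it follows that 28 ∣ k.

(⟹) This fails: take k = 28. Certainly 28 ∣ 28, but 12 ∤ 28.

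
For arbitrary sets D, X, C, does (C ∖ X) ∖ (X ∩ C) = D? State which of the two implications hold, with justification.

(⟹) This inclusion fails. Take D = ∅, X = ∅, C = {1}; then 1 ∈ (C ∖ X) ∖ (X ∩ C) but 1 ∉ D.

(⟸) This inclusion fails. Take D = {1}, X = ∅, C = ∅; then 1 ∈ D but 1 ∉ (C ∖ X) ∖ (X ∩ C).

Both inclusions fail.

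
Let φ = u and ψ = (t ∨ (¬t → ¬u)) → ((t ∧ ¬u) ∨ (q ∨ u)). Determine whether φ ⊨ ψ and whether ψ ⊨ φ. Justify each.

Only the forward implication holds.

Converse. This fails. Under q = T, u = F, t = F, the left side is false but the right side is true.

Forward direction. Assume the antecedent. If q is true, the consequent reduces to true regardless of the other variables. If q is false, the antecedent forces (q = F, u = T, t = F) or (q = F, u = T, t = T), and the consequent holds there. Either way the consequent holds.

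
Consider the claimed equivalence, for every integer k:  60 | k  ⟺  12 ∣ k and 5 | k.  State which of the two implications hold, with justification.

Forward direction. If 60 ∣ k, write k = 60q. Since 60 = 5·12, k = 12·(5q), so 12 ∣ k; and since 60 = 12·5, k = 5·(12q), so 5 ∣ k.

Converse. Suppose 12 ∣ k and 5 ∣ k. Any common multiple of 12 and 5 is a multiple of their lcm; here gcd(12, 5) = 1, so lcm(12, 5) = 12·5 = 60, so 60 ∣ k.

Equivalent; both directions hold.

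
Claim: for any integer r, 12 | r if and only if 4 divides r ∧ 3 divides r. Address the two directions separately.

Both directions hold; the statement is true.

(→) If 12 ∣ r, write r = 12q. Since 12 = 3·4, r = 4·(3q), so 4 ∣ r; and since 12 = 4·3, r = 3·(4q), so 3 ∣ r.

(←) Suppose 4 ∣ r and 3 ∣ r. Any common multiple of 4 and 3 is a multiple of their lcm; here gcd(4, 3) = 1, so lcm(4, 3) = 4·3 = 12, so 12 ∣ r.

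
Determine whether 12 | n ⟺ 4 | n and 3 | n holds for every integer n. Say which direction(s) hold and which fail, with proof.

The biconditional holds.

Converse. Suppose 4 ∣ n and 3 ∣ n. Any common multiple of 4 and 3 is a multiple of their lcm; here gcd(4, 3) = 1, so lcm(4, 3) = 4·3 = 12, so 12 ∣ n.

Forward direction. If 12 ∣ n, write n = 12q. Since 12 = 3·4, n = 4·(3q), so 4 ∣ n; and since 12 = 4·3, n = 3·(4q), so 3 ∣ n.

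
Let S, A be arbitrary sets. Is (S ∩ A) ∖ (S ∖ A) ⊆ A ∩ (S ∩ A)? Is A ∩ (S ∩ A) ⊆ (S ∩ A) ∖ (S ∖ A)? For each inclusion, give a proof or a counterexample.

(⊆) Let x ∈ (S ∩ A) ∖ (S ∖ A). Then x ∈ S ∩ A, from which x ∈ A ∩ (S ∩ A).

(⊇) Let x ∈ A ∩ (S ∩ A). Then x ∈ S ∩ A, from which x ∈ (S ∩ A) ∖ (S ∖ A).

The two sets are equal.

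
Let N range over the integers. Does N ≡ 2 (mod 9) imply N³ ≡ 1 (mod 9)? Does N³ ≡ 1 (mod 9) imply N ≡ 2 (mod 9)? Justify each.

Forward direction. This fails: take N = 2. Then 2 ≡ 2 (mod 9), but 2³ = 8 ≡ 8 (mod 9), not 1.

Converse. This fails: take N = 1. Then 1³ = 1 ≡ 1 (mod 9), yet 1 ≡ 1 (mod 9), not 2.

Neither implication holds.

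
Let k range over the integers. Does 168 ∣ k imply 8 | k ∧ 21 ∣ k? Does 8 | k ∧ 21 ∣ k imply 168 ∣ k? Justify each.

(→) If 168 ∣ k, write k = 168q. Since 168 = 21·8, k = 8·(21q), so 8 ∣ k; and since 168 = 8·21, k = 21·(8q), so 21 ∣ k.

(←) Suppose 8 ∣ k and 21 ∣ k. Any common multiple of 8 and 21 is a multiple of their lcm; here gcd(8, 21) = 1, so lcm(8, 21) = 8·21 = 168, so 168 ∣ k.

The biconditional holds.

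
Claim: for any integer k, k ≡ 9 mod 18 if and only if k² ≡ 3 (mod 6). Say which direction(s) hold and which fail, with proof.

(⇒) Suppose k ≡ 9 (mod 18). Then k² ≡ 9² = 81 (mod 18), and since 6 ∣ 18, also k² ≡ 3 (mod 6).

(⇐) This fails: take k = 3. Then 3² = 9 ≡ 3 (mod 6), yet 3 ≡ 3 (mod 18), not 9.

Only the forward direction holds.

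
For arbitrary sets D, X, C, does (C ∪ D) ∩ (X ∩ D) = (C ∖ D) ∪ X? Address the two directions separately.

(⟹) Let x ∈ (C ∪ D) ∩ (X ∩ D). Then either x ∈ D ∩ X and x ∉ C; or x ∈ D ∩ X ∩ C. In each case x ∈ (C ∖ D) ∪ X, so (C ∪ D) ∩ (X ∩ D) ⊆ (C ∖ D) ∪ X.

(⟸) This inclusion fails. Take D = ∅, X = {1}, C = ∅; then 1 ∈ (C ∖ D) ∪ X but 1 ∉ (C ∪ D) ∩ (X ∩ D).

Only the forward inclusion holds.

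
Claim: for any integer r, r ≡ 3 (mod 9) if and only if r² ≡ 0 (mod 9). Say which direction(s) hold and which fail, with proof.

Only the forward direction holds.

(→) Suppose r ≡ 3 (mod 9). Write r = 9j + 3. Then (9j + 3)² = 81j² + 54j + 9 = 9(9j² + 6j + 1) + 0, so r² ≡ 0 (mod 9).

(←) This fails: take r = 0. Then 0² = 0 ≡ 0 (mod 9), yet 0 ≡ 0 (mod 9), not 3.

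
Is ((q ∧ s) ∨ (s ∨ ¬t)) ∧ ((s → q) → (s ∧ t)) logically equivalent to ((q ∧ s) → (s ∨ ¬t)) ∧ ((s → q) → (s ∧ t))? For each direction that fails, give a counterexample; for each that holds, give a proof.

Both directions hold.

[⇒] Assume the antecedent. If t is true, the antecedent forces (s = T, t = T, q = F) or (s = T, t = T, q = T), and the consequent holds there. If t is false, the antecedent forces (s = T, t = F, q = F), and the consequent holds there. Either way the consequent holds.

[⇐] Assume the antecedent. If t is true, the antecedent forces (s = T, t = T, q = F) or (s = T, t = T, q = T), and the consequent holds there. If t is false, the antecedent forces (s = T, t = F, q = F), and the consequent holds there. Either way the consequent holds.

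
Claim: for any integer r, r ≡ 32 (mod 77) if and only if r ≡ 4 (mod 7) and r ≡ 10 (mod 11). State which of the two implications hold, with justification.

Both implications hold.

(→) Suppose r ≡ 32 (mod 77); write r = 77j + 32. Since 7 ∣ 77, reducing mod 7 gives r ≡ 32 ≡ 4 (mod 7); since 11 ∣ 77, reducing mod 11 gives r ≡ 32 ≡ 10 (mod 11).

(←) Conversely, if r ≡ 4 (mod 7) and r ≡ 10 (mod 11), then by the Chinese remainder theorem r ≡ 32 (mod 77). This is exactly r ≡ 32 (mod 77).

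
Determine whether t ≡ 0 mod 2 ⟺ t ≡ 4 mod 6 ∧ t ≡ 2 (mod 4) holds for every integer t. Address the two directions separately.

(⇒) This fails: t = 0 gives 0 ≡ 0 (mod 2) but 0 ≡ 0 (mod 6), so the conjunction on the right does not hold.

(⇐) Conversely, if t ≡ 4 (mod 6) and t ≡ 2 (mod 4), then by the Chinese remainder theorem t ≡ 10 (mod 12). Since 10 ≡ 0 (mod 2) and 2 ∣ 12, we get t ≡ 0 (mod 2).

Not equivalent: only (⇐) holds.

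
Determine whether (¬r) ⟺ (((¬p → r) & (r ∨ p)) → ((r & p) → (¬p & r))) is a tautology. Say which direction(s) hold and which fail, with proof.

Only the forward implication holds.

(⟹) Assume the antecedent. If p is true, the antecedent forces (p = T, r = F), and the consequent holds there. If p is false, the consequent reduces to true regardless of the other variables. Either way the consequent holds.

(⟸) This fails. Under p = F, r = T, the left side is false but the right side is true.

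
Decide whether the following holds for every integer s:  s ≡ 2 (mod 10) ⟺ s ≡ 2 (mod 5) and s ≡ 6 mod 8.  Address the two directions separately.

Forward direction. This fails: s = 32 gives 32 ≡ 2 (mod 10) but 32 ≡ 0 (mod 8), so the conjunction on the right does not hold.

Converse. If s ≡ 2 (mod 5) and s ≡ 6 (mod 8), then by the Chinese remainder theorem s ≡ 22 (mod 40). Since 22 ≡ 2 (mod 10) and 10 ∣ 40, we get s ≡ 2 (mod 10).

(⇒) fails; (⇐) holds.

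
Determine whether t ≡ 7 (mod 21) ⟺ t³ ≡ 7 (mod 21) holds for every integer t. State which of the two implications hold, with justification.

(⇒) Suppose t ≡ 7 (mod 21). Write t = 21j + 7. Then (21j + 7)³ = 9261j³ + 9261j² + 3087j + 343 = 21(441j³ + 441j² + 147j + 16) + 7, so t³ ≡ 7 (mod 21).

(⇐) Conversely, suppose t³ ≡ 7 (mod 21). The only residue r in {0, …, 20} with r³ ≡ 7 (mod 21) is r = 7, so t ≡ 7 (mod 21).

Both implications hold.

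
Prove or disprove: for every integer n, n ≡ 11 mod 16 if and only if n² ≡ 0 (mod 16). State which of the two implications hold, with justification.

Neither direction holds.

(→) This fails: take n = 11. Then 11 ≡ 11 (mod 16), but 11² = 121 ≡ 9 (mod 16), not 0.

(←) This fails: take n = 0. Then 0² = 0 ≡ 0 (mod 16), yet 0 ≡ 0 (mod 16), not 11.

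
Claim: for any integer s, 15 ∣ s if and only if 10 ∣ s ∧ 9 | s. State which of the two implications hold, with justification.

Not equivalent: only (⇐) holds.

(⇒) This fails: take s = 15. Certainly 15 ∣ 15, but 10 ∤ 15.

(⇐) Suppose 10 ∣ s and 9 ∣ s. Any common multiple of 10 and 9 is a multiple of their lcm; here gcd(10, 9) = 1, so lcm(10, 9) = 10·9 = 90, so 90 ∣ s. Since 15 ∣ 90, it follows that 15 ∣ s.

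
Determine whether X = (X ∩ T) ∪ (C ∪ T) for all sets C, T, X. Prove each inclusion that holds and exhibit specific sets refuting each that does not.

(⊆) This inclusion fails. Take C = ∅, T = ∅, X = {1}; then 1 ∈ X but 1 ∉ (X ∩ T) ∪ (C ∪ T).

(⊇) This inclusion fails. Take C = {1}, T = ∅, X = ∅; then 1 ∈ (X ∩ T) ∪ (C ∪ T) but 1 ∉ X.

(⊆) fails and (⊇) fails.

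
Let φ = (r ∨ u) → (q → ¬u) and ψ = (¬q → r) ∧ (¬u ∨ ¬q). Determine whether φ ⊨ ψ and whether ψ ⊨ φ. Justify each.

[⇐] Assume the antecedent. If q is true, the antecedent forces (q = T, r = F, u = F) or (q = T, r = T, u = F), and (r ∨ u) → (q → ¬u) holds there. If q is false, (r ∨ u) → (q → ¬u) reduces to true regardless of the other variables. Either way (r ∨ u) → (q → ¬u) holds.

[⇒] This fails. Under q = F, r = F, u = F, the left side is true but the right side is false.

Only the converse holds.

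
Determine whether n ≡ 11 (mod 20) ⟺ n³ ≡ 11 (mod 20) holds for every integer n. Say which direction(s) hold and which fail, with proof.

Equivalent; both directions hold.

[⇒] Suppose n ≡ 11 (mod 20). Write n = 20j + 11. Then (20j + 11)³ = 8000j³ + 13200j² + 7260j + 1331 = 20(400j³ + 660j² + 363j + 66) + 11, so n³ ≡ 11 (mod 20).

[⇐] Conversely, suppose n³ ≡ 11 (mod 20). The only residue r in {0, …, 19} with r³ ≡ 11 (mod 20) is r = 11, so n ≡ 11 (mod 20).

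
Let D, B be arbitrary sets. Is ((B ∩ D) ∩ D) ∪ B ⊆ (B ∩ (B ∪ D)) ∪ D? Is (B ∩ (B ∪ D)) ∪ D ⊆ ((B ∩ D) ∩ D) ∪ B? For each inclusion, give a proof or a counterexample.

(⟸) This inclusion fails. Take D = {1}, B = ∅; then 1 ∈ (B ∩ (B ∪ D)) ∪ D but 1 ∉ ((B ∩ D) ∩ D) ∪ B.

(⟹) Let x ∈ ((B ∩ D) ∩ D) ∪ B. Then either x ∈ B and x ∉ D; or x ∈ D ∩ B. In each case x ∈ (B ∩ (B ∪ D)) ∪ D, so ((B ∩ D) ∩ D) ∪ B ⊆ (B ∩ (B ∪ D)) ∪ D.

The sets are not equal: only the forward inclusion holds.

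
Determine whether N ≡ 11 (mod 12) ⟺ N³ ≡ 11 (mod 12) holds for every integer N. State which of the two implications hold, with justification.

Equivalent; both directions hold.

Forward direction. Suppose N ≡ 11 (mod 12). Write N = 12j + 11. Then (12j + 11)³ = 1728j³ + 4752j² + 4356j + 1331 = 12(144j³ + 396j² + 363j + 110) + 11, so N³ ≡ 11 (mod 12).

Converse. For the converse, argue contrapositively. If N ≢ 11 (mod 12), then N is congruent to one of 0, 1, 2, 3, 4, 5, 6, 7, 8, 9, 10 modulo 12, and these give N³ ≡ 0, 1, 8, 3, 4, 5, 0, 7, 8, 9, 4 respectively — never 11.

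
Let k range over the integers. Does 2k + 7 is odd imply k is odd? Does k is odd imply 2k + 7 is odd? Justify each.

The forward direction fails; the converse holds.

(⇒) This fails: take k = 0. Then 2k + 7 = 7, which is odd, yet k = 0 is even, not odd.

(⇐) Suppose k is odd. Since 2 is even, 2k is even for every k, so 2k + 7 has the same parity as 7, which is odd. Hence 2k + 7 is odd.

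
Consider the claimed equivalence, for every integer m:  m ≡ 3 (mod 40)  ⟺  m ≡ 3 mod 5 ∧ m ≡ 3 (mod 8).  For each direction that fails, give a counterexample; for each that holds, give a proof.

Both directions hold; the statement is true.

(⇐) If m ≡ 3 (mod 5) and m ≡ 3 (mod 8), then by the Chinese remainder theorem m ≡ 3 (mod 40). This is exactly m ≡ 3 (mod 40).

(⇒) Suppose m ≡ 3 (mod 40); write m = 40j + 3. Since 5 ∣ 40, reducing mod 5 gives m ≡ 3 (mod 5); since 8 ∣ 40, reducing mod 8 gives m ≡ 3 (mod 8).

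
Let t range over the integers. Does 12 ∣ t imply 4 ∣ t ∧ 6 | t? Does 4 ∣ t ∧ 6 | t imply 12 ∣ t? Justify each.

Both directions hold; the statement is true.

(⇒) If 12 ∣ t, write t = 12q. Since 12 = 3·4, t = 4·(3q), so 4 ∣ t; and since 12 = 2·6, t = 6·(2q), so 6 ∣ t.

(⇐) Suppose 4 ∣ t and 6 ∣ t. Any common multiple of 4 and 6 is a multiple of their lcm; here lcm(4, 6) = 4·6/gcd(4, 6) = 24/2 = 12, so 12 ∣ t.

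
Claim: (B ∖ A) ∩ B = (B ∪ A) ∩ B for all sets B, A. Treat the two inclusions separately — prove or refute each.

(⟸) This inclusion fails. Take B = {1}, A = {1}; then 1 ∈ (B ∪ A) ∩ B but 1 ∉ (B ∖ A) ∩ B.

(⟹) Let x ∈ (B ∖ A) ∩ B. Then x ∈ B and x ∉ A, from which x ∈ (B ∪ A) ∩ B.

The sets are not equal: only the forward inclusion holds.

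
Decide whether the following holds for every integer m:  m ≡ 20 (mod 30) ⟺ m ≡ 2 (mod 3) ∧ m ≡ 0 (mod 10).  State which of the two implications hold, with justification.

(⇒) Suppose m ≡ 20 (mod 30); write m = 30j + 20. Since 3 ∣ 30, reducing mod 3 gives m ≡ 20 ≡ 2 (mod 3); since 10 ∣ 30, reducing mod 10 gives m ≡ 20 ≡ 0 (mod 10).

(⇐) Conversely, if m ≡ 2 (mod 3) and m ≡ 0 (mod 10), then by the Chinese remainder theorem m ≡ 20 (mod 30). This is exactly m ≡ 20 (mod 30).

Both directions hold.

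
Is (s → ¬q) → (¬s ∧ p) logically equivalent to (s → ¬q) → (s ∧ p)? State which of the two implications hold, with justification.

Neither implication holds.

(⟹) This fails. Under q = F, p = T, s = F, the left side is true but the right side is false.

(⟸) This fails. Under q = F, p = T, s = T, the left side is false but the right side is true.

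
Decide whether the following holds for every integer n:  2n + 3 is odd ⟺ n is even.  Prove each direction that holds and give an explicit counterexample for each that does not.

The forward direction fails; the converse holds.

(⟹) This fails: take n = 7. Then 2n + 3 = 17, which is odd, yet n = 7 is odd, not even.

(⟸) Suppose n is even. Since 2 is even, 2n is even for every n, so 2n + 3 has the same parity as 3, which is odd. Hence 2n + 3 is odd.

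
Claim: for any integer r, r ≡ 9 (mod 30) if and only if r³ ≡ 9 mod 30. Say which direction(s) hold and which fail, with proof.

Equivalent; both directions hold.

[⇒] Suppose r ≡ 9 (mod 30). Write r = 30j + 9. Then (30j + 9)³ = 27000j³ + 24300j² + 7290j + 729 = 30(900j³ + 810j² + 243j + 24) + 9, so r³ ≡ 9 (mod 30).

[⇐] Conversely, suppose r³ ≡ 9 (mod 30). The only residue r in {0, …, 29} with r³ ≡ 9 (mod 30) is r = 9, so r ≡ 9 (mod 30).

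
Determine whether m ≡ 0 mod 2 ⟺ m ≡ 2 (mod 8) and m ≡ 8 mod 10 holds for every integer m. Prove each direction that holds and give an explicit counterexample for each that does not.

Forward direction. This fails: m = 0 gives 0 ≡ 0 (mod 2) but 0 ≡ 0 (mod 8), so the conjunction on the right does not hold.

Converse. If m ≡ 2 (mod 8) and m ≡ 8 (mod 10), then by the Chinese remainder theorem m ≡ 18 (mod 40). Since 18 ≡ 0 (mod 2) and 2 ∣ 40, we get m ≡ 0 (mod 2).

Only the converse holds.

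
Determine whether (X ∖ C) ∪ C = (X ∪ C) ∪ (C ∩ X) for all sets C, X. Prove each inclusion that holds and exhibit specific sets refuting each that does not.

Both inclusions hold.

(⊇) Let x ∈ (X ∪ C) ∪ (C ∩ X). Then either x ∈ C and x ∉ X; or x ∈ X and x ∉ C; or x ∈ C ∩ X. In each case x ∈ (X ∖ C) ∪ C, so (X ∪ C) ∪ (C ∩ X) ⊆ (X ∖ C) ∪ C.

(⊆) Let x ∈ (X ∖ C) ∪ C. Then either x ∈ C and x ∉ X; or x ∈ X and x ∉ C; or x ∈ C ∩ X. In each case x ∈ (X ∪ C) ∪ (C ∩ X), so (X ∖ C) ∪ C ⊆ (X ∪ C) ∪ (C ∩ X).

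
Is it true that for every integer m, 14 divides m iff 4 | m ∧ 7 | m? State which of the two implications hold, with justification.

(→) This fails: take m = 14. Certainly 14 ∣ 14, but 4 ∤ 14.

(←) Suppose 4 ∣ m and 7 ∣ m. Any common multiple of 4 and 7 is a multiple of their lcm; here gcd(4, 7) = 1, so lcm(4, 7) = 4·7 = 28, so 28 ∣ m. Since 14 ∣ 28, it follows that 14 ∣ m.

The forward direction fails; the converse holds.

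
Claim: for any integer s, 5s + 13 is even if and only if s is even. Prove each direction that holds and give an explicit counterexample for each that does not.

(⇒) fails and (⇐) fails.

(⟹) This fails: s = 5 gives 5s + 13 = 38, which is even, but 5 is odd, not even.

(⟸) This also fails: s = 2 is even, but 5s + 13 = 23 is odd, not even.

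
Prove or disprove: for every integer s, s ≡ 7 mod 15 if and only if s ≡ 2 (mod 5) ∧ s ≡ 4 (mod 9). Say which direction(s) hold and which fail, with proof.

Forward direction. This fails: s = 37 gives 37 ≡ 7 (mod 15) but 37 ≡ 1 (mod 9), so the conjunction on the right does not hold.

Converse. If s ≡ 2 (mod 5) and s ≡ 4 (mod 9), then by the Chinese remainder theorem s ≡ 22 (mod 45). Since 22 ≡ 7 (mod 15) and 15 ∣ 45, we get s ≡ 7 (mod 15).

Only the reverse direction holds.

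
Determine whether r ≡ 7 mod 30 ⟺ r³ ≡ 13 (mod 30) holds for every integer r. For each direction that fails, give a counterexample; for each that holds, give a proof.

(⟹) Suppose r ≡ 7 mod 30. Write r = 30j + 7. Then (30j + 7)³ = 27000j³ + 18900j² + 4410j + 343 = 30(900j³ + 630j² + 147j + 11) + 13, so r³ ≡ 13 (mod 30).

(⟸) Conversely, suppose r³ ≡ 13 (mod 30). The only residue r in {0, …, 29} with r³ ≡ 13 (mod 30) is r = 7, so r ≡ 7 (mod 30).

Both directions hold.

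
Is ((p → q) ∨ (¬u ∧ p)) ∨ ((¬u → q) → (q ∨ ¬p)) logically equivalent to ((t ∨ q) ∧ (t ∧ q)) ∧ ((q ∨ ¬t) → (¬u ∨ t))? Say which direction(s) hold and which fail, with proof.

[⇒] This fails. Under u = F, q = F, t = F, p = F, the left side is true but the right side is false.

[⇐] Assume the antecedent. If u is true, the antecedent forces (u = T, q = T, t = T, p = F) or (u = T, q = T, t = T, p = T), and the consequent holds there. If u is false, the consequent reduces to true regardless of the other variables. Either way the consequent holds.

The forward direction fails; the converse holds.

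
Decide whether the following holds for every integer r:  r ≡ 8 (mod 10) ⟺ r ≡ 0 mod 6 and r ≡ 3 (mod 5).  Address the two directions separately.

(⇒) fails; (⇐) holds.

(⟸) If r ≡ 0 (mod 6) and r ≡ 3 (mod 5), then by the Chinese remainder theorem r ≡ 18 (mod 30). Since 18 ≡ 8 (mod 10) and 10 ∣ 30, we get r ≡ 8 (mod 10).

(⟹) This fails: r = 8 gives 8 ≡ 8 (mod 10) but 8 ≡ 2 (mod 6), so the conjunction on the right does not hold.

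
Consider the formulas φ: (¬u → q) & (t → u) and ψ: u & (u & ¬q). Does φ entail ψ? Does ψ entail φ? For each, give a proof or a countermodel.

(⇒) fails; (⇐) holds.

(⇒) This fails. Under q = T, u = F, t = F, the left side is true but the right side is false.

(⇐) Assume the antecedent. If q is true, the antecedent cannot hold. If q is false, the antecedent forces (q = F, u = T, t = F) or (q = F, u = T, t = T), and (¬u → q) & (t → u) holds there. Either way (¬u → q) & (t → u) holds.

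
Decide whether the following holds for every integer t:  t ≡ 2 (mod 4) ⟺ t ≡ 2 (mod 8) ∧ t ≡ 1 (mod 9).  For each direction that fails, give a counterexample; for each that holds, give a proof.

(⟹) This fails: t = 2 gives 2 ≡ 2 (mod 4) but 2 ≡ 2 (mod 9), so the conjunction on the right does not hold.

(⟸) Conversely, if t ≡ 2 (mod 8) and t ≡ 1 (mod 9), then by the Chinese remainder theorem t ≡ 10 (mod 72). Since 10 ≡ 2 (mod 4) and 4 ∣ 72, we get t ≡ 2 (mod 4).

(⇒) fails; (⇐) holds.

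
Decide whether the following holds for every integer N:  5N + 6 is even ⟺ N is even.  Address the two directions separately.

[⇒] Suppose 5N + 6 is even. Since 5 is odd, 5N and N have the same parity, so 5N + 6 ≡ N + 6 (mod 2). As 6 is even, 5N + 6 is even exactly when N is even. Thus N is even.

[⇐] Conversely, suppose N is even; write N = 2j. Then 5N + 6 = 5·(2j) + 6 = 2·5j + 6, which is even.

Both implications hold.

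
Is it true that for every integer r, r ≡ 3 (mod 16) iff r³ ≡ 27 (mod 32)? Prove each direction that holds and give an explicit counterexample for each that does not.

Not equivalent: only (⇐) holds.

(⇒) This fails: take r = 19. Then 19 ≡ 3 (mod 16), but 19³ = 6859 ≡ 11 (mod 32), not 27.

(⇐) Conversely, the residues r modulo 32 with r³ ≡ 27 (mod 32) are exactly {3}, and each is ≡ 3 (mod 16).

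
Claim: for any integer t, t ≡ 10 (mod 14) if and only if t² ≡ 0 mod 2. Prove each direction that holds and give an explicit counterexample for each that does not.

(⇒) holds; (⇐) fails.

[⇒] Suppose t ≡ 10 (mod 14). Then t² ≡ 10² = 100 (mod 14), and since 2 ∣ 14, also t² ≡ 0 (mod 2).

[⇐] This fails: take t = 0. Then 0² = 0 ≡ 0 (mod 2), yet 0 ≡ 0 (mod 14), not 10.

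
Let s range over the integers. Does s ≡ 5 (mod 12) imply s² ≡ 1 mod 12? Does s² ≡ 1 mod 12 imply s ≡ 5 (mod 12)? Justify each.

(⇒) Suppose s ≡ 5 (mod 12). Write s = 12j + 5. Then (12j + 5)² = 144j² + 120j + 25 = 12(12j² + 10j + 2) + 1, so s² ≡ 1 (mod 12).

(⇐) This fails: take s = 1. Then 1² = 1 ≡ 1 (mod 12), yet 1 ≡ 1 (mod 12), not 5.

The forward direction holds; the converse fails.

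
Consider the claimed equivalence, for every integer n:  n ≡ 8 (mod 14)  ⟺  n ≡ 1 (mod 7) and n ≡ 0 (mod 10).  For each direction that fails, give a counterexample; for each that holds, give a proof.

(⇒) fails; (⇐) holds.

[⇒] This fails: n = 64 gives 64 ≡ 8 (mod 14) but 64 ≡ 4 (mod 10), so the conjunction on the right does not hold.

[⇐] Conversely, if n ≡ 1 (mod 7) and n ≡ 0 (mod 10), then by the Chinese remainder theorem n ≡ 50 (mod 70). Since 50 ≡ 8 (mod 14) and 14 ∣ 70, we get n ≡ 8 (mod 14).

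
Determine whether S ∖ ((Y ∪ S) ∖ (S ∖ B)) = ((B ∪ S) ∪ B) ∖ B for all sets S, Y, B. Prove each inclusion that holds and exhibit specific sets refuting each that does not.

Both inclusions hold; the sets are equal.

(⟹) Let x ∈ S ∖ ((Y ∪ S) ∖ (S ∖ B)). Then either x ∈ S and x ∉ Y, B; or x ∈ S ∩ Y and x ∉ B. In each case x ∈ ((B ∪ S) ∪ B) ∖ B, so S ∖ ((Y ∪ S) ∖ (S ∖ B)) ⊆ ((B ∪ S) ∪ B) ∖ B.

(⟸) Let x ∈ ((B ∪ S) ∪ B) ∖ B. Then either x ∈ S and x ∉ Y, B; or x ∈ S ∩ Y and x ∉ B. In each case x ∈ S ∖ ((Y ∪ S) ∖ (S ∖ B)), so ((B ∪ S) ∪ B) ∖ B ⊆ S ∖ ((Y ∪ S) ∖ (S ∖ B)).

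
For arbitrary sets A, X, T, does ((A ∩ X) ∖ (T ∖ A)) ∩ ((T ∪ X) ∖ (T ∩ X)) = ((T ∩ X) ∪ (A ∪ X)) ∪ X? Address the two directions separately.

(⊆) Let x ∈ ((A ∩ X) ∖ (T ∖ A)) ∩ ((T ∪ X) ∖ (T ∩ X)). Then x ∈ A ∩ X and x ∉ T, from which x ∈ ((T ∩ X) ∪ (A ∪ X)) ∪ X.

(⊇) This inclusion fails. Take A = {1}, X = ∅, T = ∅; then 1 ∈ ((T ∩ X) ∪ (A ∪ X)) ∪ X but 1 ∉ ((A ∩ X) ∖ (T ∖ A)) ∩ ((T ∪ X) ∖ (T ∩ X)).

Only the forward inclusion holds.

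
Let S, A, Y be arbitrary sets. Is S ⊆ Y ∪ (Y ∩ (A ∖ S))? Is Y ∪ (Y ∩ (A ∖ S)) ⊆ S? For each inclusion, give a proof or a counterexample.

(⊆) This inclusion fails. Take S = {1}, A = ∅, Y = ∅; then 1 ∈ S but 1 ∉ Y ∪ (Y ∩ (A ∖ S)).

(⊇) This inclusion fails. Take S = ∅, A = ∅, Y = {1}; then 1 ∈ Y ∪ (Y ∩ (A ∖ S)) but 1 ∉ S.

(⊆) fails and (⊇) fails.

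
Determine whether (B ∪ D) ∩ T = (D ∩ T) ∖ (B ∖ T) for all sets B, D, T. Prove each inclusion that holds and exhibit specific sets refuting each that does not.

Only the reverse inclusion holds.

(⊆) This inclusion fails. Take B = {1}, D = ∅, T = {1}; then 1 ∈ (B ∪ D) ∩ T but 1 ∉ (D ∩ T) ∖ (B ∖ T).

(⊇) Let x ∈ (D ∩ T) ∖ (B ∖ T). Then either x ∈ D ∩ T and x ∉ B; or x ∈ B ∩ D ∩ T. In each case x ∈ (B ∪ D) ∩ T, so (D ∩ T) ∖ (B ∖ T) ⊆ (B ∪ D) ∩ T.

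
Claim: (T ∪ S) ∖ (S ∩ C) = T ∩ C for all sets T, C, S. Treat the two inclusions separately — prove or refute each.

(⊆) This inclusion fails. Take T = {1}, C = ∅, S = ∅; then 1 ∈ (T ∪ S) ∖ (S ∩ C) but 1 ∉ T ∩ C.

(⊇) This inclusion fails. Take T = {1}, C = {1}, S = {1}; then 1 ∈ T ∩ C but 1 ∉ (T ∪ S) ∖ (S ∩ C).

Neither inclusion holds.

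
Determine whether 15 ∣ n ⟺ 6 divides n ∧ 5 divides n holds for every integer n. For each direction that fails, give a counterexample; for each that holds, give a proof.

(⇐) Suppose 6 ∣ n and 5 ∣ n. Any common multiple of 6 and 5 is a multiple of their lcm; here gcd(6, 5) = 1, so lcm(6, 5) = 6·5 = 30, so 30 ∣ n. Since 15 ∣ 30, it follows that 15 ∣ n.

(⇒) This fails: take n = 15. Certainly 15 ∣ 15, but 6 ∤ 15.

Only the reverse direction holds.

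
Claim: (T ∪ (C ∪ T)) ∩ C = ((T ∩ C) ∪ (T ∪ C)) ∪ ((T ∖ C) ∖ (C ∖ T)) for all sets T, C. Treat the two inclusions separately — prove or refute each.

(⟹) Let x ∈ (T ∪ (C ∪ T)) ∩ C. Then either x ∈ C and x ∉ T; or x ∈ T ∩ C. In each case x ∈ ((T ∩ C) ∪ (T ∪ C)) ∪ ((T ∖ C) ∖ (C ∖ T)), so (T ∪ (C ∪ T)) ∩ C ⊆ ((T ∩ C) ∪ (T ∪ C)) ∪ ((T ∖ C) ∖ (C ∖ T)).

(⟸) This inclusion fails. Take T = {1}, C = ∅; then 1 ∈ ((T ∩ C) ∪ (T ∪ C)) ∪ ((T ∖ C) ∖ (C ∖ T)) but 1 ∉ (T ∪ (C ∪ T)) ∩ C.

Only the forward inclusion holds.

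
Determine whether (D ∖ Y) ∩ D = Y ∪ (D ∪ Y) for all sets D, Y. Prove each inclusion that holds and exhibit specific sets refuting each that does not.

(⟹) Let x ∈ (D ∖ Y) ∩ D. Then x ∈ D and x ∉ Y, from which x ∈ Y ∪ (D ∪ Y).

(⟸) This inclusion fails. Take D = ∅, Y = {1}; then 1 ∈ Y ∪ (D ∪ Y) but 1 ∉ (D ∖ Y) ∩ D.

The sets are not equal: only the forward inclusion holds.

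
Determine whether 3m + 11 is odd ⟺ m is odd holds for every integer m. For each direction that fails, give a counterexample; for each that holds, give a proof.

Forward direction. This fails: m = 4 gives 3m + 11 = 23, which is odd, but 4 is even, not odd.

Converse. This also fails: m = 5 is odd, but 3m + 11 = 26 is even, not odd.

(⇒) fails and (⇐) fails.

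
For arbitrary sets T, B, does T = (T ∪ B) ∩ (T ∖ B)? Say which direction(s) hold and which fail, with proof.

(⟹) This inclusion fails. Take T = {1}, B = {1}; then 1 ∈ T but 1 ∉ (T ∪ B) ∩ (T ∖ B).

(⟸) Let x ∈ (T ∪ B) ∩ (T ∖ B). Then x ∈ T and x ∉ B, from which x ∈ T.

The sets are not equal: only the reverse inclusion holds.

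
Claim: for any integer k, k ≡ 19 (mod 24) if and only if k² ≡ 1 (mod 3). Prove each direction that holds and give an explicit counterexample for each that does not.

(⟹) Suppose k ≡ 19 (mod 24). Then k² ≡ 19² = 361 (mod 24), and since 3 ∣ 24, also k² ≡ 1 (mod 3).

(⟸) This fails: take k = 1. Then 1² = 1 ≡ 1 (mod 3), yet 1 ≡ 1 (mod 24), not 19.

(⇒) holds; (⇐) fails.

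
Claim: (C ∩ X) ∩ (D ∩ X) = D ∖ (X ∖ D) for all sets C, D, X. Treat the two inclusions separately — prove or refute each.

(⟹) Let x ∈ (C ∩ X) ∩ (D ∩ X). Then x ∈ C ∩ D ∩ X, from which x ∈ D ∖ (X ∖ D).

(⟸) This inclusion fails. Take C = ∅, D = {1}, X = ∅; then 1 ∈ D ∖ (X ∖ D) but 1 ∉ (C ∩ X) ∩ (D ∩ X).

(⊆) holds; (⊇) fails.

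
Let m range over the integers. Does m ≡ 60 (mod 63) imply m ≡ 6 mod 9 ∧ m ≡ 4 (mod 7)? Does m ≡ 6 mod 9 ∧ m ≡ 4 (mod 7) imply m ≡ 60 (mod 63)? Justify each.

Equivalent; both directions hold.

Forward direction. Suppose m ≡ 60 (mod 63); write m = 63j + 60. Since 9 ∣ 63, reducing mod 9 gives m ≡ 60 ≡ 6 (mod 9); since 7 ∣ 63, reducing mod 7 gives m ≡ 60 ≡ 4 (mod 7).

Converse. If m ≡ 6 (mod 9) and m ≡ 4 (mod 7), then by the Chinese remainder theorem m ≡ 60 (mod 63). This is exactly m ≡ 60 (mod 63).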